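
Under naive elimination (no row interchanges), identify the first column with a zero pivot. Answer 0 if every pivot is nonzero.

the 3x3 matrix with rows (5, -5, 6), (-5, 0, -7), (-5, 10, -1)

Naive forward elimination:
R2 <- R2 - (-1)*R1:  [  0  -5  -1 ]
R3 <- R3 - (-1)*R1:  [ 0  5  5 ]
R3 <- R3 - (-1)*R2:  [ 0  0  4 ]
All pivots nonzero; naive elimination completes without hitting a zero pivot.

first zero-pivot column = 0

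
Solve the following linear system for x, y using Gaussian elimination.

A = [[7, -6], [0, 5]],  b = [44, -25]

(2, -5)

Forward elimination on [A|b]:
Row echelon form:
[ 7  -6  |   44 ]
[ 0   5  |  -25 ]
Back-substitution:
y = (-25) / 5 = -5
x = (44 - (-6)*(-5)) / 7 = 2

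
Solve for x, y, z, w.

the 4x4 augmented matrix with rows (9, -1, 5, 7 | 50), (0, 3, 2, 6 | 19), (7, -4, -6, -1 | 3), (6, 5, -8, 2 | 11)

(3, 1, 2, 2)

Forward elimination on [A|b]:
R3 <- R3 - (7/9)*R1:  [      0   -29/9   -89/9   -58/9  -323/9 ]
R4 <- R4 - (2/3)*R1:  [     0   17/3  -34/3   -8/3  -67/3 ]
R3 <- R3 - (-29/27)*R2:  [       0        0  -209/27        0  -418/27 ]
R4 <- R4 - (17/9)*R2:  [      0       0  -136/9     -14  -524/9 ]
R4 <- R4 - (408/209)*R3:  [   0    0    0  -14  -28 ]
Row echelon form:
[ 9  -1        5    7  |       50 ]
[ 0   3        2    6  |       19 ]
[ 0   0  -209/27    0  |  -418/27 ]
[ 0   0        0  -14  |      -28 ]
Back-substitution:
w = (-28) / -14 = 2
z = (-418/27) / (-209/27) = 2
y = (19 - (2)*(2) - (6)*(2)) / 3 = 1
x = (50 - (-1)*(1) - (5)*(2) - (7)*(2)) / 9 = 3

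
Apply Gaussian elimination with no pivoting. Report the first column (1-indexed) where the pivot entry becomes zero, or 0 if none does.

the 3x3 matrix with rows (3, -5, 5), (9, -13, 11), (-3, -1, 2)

Naive forward elimination:
R2 <- R2 - (3)*R1:  [  0   2  -4 ]
R3 <- R3 - (-1)*R1:  [  0  -6   7 ]
R3 <- R3 - (-3)*R2:  [  0   0  -5 ]
All pivots nonzero; naive elimination completes without hitting a zero pivot.

first zero-pivot column = 0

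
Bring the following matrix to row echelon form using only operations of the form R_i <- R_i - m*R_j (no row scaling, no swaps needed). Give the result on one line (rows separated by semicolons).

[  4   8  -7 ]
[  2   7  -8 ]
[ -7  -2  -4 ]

REF = [4 8 -7; 0 3 -9/2; 0 0 7/4]

Forward elimination:
R2 <- R2 - (1/2)*R1:  [    0     3  -9/2 ]
R3 <- R3 - (-7/4)*R1:  [     0     12  -65/4 ]
R3 <- R3 - (4)*R2:  [   0    0  7/4 ]
Row echelon form:
[ 4  8    -7 ]
[ 0  3  -9/2 ]
[ 0  0   7/4 ]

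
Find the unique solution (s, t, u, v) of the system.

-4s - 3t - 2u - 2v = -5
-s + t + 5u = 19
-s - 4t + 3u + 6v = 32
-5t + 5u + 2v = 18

Forward elimination on [A|b]:
R2 <- R2 - (1/4)*R1:  [    0   7/4  11/2   1/2  81/4 ]
R3 <- R3 - (1/4)*R1:  [     0  -13/4    7/2   13/2  133/4 ]
R3 <- R3 - (-13/7)*R2:  [     0      0   96/7   52/7  496/7 ]
R4 <- R4 - (-20/7)*R2:  [     0      0  145/7   24/7  531/7 ]
R4 <- R4 - (145/96)*R3:  [       0        0        0  -187/24   -187/6 ]
Row echelon form:
[ -4   -3    -2       -2  |      -5 ]
[  0  7/4  11/2      1/2  |    81/4 ]
[  0    0  96/7     52/7  |   496/7 ]
[  0    0     0  -187/24  |  -187/6 ]
Back-substitution:
v = (-187/6) / (-187/24) = 4
u = (496/7 - (52/7)*(4)) / (96/7) = 3
t = (81/4 - (11/2)*(3) - (1/2)*(4)) / (7/4) = 1
s = (-5 - (-3)*(1) - (-2)*(3) - (-2)*(4)) / -4 = -3

(-3, 1, 3, 4)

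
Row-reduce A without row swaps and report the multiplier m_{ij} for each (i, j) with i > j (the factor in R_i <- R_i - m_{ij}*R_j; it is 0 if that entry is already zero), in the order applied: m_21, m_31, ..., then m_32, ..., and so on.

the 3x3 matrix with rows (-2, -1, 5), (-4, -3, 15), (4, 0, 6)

Forward elimination:
R2 <- R2 - (2)*R1:  [  0  -1   5 ]
R3 <- R3 - (-2)*R1:  [  0  -2  16 ]
R3 <- R3 - (2)*R2:  [ 0  0  6 ]
Multipliers (in order of application): m_{21} = 2, m_{31} = -2, m_{32} = 2

multipliers: 2, -2, 2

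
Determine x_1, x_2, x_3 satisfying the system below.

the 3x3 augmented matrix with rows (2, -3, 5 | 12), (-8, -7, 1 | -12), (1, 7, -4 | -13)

(4, -3, -1)

Forward elimination on [A|b]:
R2 <- R2 - (-4)*R1:  [   0  -19   21   36 ]
R3 <- R3 - (1/2)*R1:  [     0   17/2  -13/2    -19 ]
R3 <- R3 - (-17/38)*R2:  [      0       0   55/19  -55/19 ]
Row echelon form:
[ 2   -3      5  |      12 ]
[ 0  -19     21  |      36 ]
[ 0    0  55/19  |  -55/19 ]
Back-substitution:
x_3 = (-55/19) / (55/19) = -1
x_2 = (36 - (21)*(-1)) / -19 = -3
x_1 = (12 - (-3)*(-3) - (5)*(-1)) / 2 = 4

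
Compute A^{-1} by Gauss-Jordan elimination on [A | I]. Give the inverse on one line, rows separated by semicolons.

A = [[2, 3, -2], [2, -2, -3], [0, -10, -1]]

Gauss-Jordan on [A | I]:
R1 <- (1/2)*R1:  [   1  3/2   -1  |  1/2    0    0 ]
R2 <- R2 - (2)*R1:  [  0  -5  -1  |  -1   1   0 ]
R2 <- (1/-5)*R2:  [    0     1   1/5  |   1/5  -1/5     0 ]
R1 <- R1 - (3/2)*R2:  [      1       0  -13/10  |     1/5    3/10       0 ]
R3 <- R3 - (-10)*R2:  [  0   0   1  |   2  -2   1 ]
R1 <- R1 - (-13/10)*R3:  [      1       0       0  |    14/5  -23/10   13/10 ]
R2 <- R2 - (1/5)*R3:  [    0     1     0  |  -1/5   1/5  -1/5 ]
Right block of [I | A^{-1}] is the inverse:
[ 14/5  -23/10  13/10 ]
[ -1/5     1/5   -1/5 ]
[    2      -2      1 ]

inverse = [14/5 -23/10 13/10; -1/5 1/5 -1/5; 2 -2 1]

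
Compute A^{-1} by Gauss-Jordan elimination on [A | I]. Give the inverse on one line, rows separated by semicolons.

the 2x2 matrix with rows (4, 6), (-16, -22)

inverse = [-11/4 -3/4; 2 1/2]

Gauss-Jordan on [A | I]:
R1 <- (1/4)*R1:  [   1  3/2  |  1/4    0 ]
R2 <- R2 - (-16)*R1:  [ 0  2  |  4  1 ]
R2 <- (1/2)*R2:  [   0    1  |    2  1/2 ]
R1 <- R1 - (3/2)*R2:  [     1      0  |  -11/4   -3/4 ]
Right block of [I | A^{-1}] is the inverse:
[ -11/4  -3/4 ]
[     2   1/2 ]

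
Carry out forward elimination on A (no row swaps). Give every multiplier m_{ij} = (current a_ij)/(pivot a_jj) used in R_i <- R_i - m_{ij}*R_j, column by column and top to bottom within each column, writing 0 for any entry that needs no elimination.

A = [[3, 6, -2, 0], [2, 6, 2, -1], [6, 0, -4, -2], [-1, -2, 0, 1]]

multipliers: 2/3, 2, -1/3, -6, 0, -1/30

Forward elimination:
R2 <- R2 - (2/3)*R1:  [    0     2  10/3    -1 ]
R3 <- R3 - (2)*R1:  [   0  -12    0   -2 ]
R4 <- R4 - (-1/3)*R1:  [    0     0  -2/3     1 ]
R3 <- R3 - (-6)*R2:  [  0   0  20  -8 ]
R4: entry in column 2 is already 0 -> m_{42} = 0 (no row operation needed)
R4 <- R4 - (-1/30)*R3:  [     0      0      0  11/15 ]
Multipliers (in order of application): m_{21} = 2/3, m_{31} = 2, m_{41} = -1/3, m_{32} = -6, m_{42} = 0, m_{43} = -1/30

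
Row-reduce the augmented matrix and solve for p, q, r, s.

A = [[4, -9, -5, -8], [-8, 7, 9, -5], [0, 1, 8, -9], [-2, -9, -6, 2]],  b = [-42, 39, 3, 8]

Forward elimination on [A|b]:
R2 <- R2 - (-2)*R1:  [   0  -11   -1  -21  -45 ]
R4 <- R4 - (-1/2)*R1:  [     0  -27/2  -17/2     -2    -13 ]
R3 <- R3 - (-1/11)*R2:  [       0        0    87/11  -120/11   -12/11 ]
R4 <- R4 - (27/22)*R2:  [      0       0  -80/11  523/22  929/22 ]
R4 <- R4 - (-80/87)*R3:  [       0        0        0   797/58  2391/58 ]
Row echelon form:
[ 4   -9     -5       -8  |      -42 ]
[ 0  -11     -1      -21  |      -45 ]
[ 0    0  87/11  -120/11  |   -12/11 ]
[ 0    0      0   797/58  |  2391/58 ]
Back-substitution:
s = (2391/58) / (797/58) = 3
r = (-12/11 - (-120/11)*(3)) / (87/11) = 4
q = (-45 - (-1)*(4) - (-21)*(3)) / -11 = -2
p = (-42 - (-9)*(-2) - (-5)*(4) - (-8)*(3)) / 4 = -4

(-4, -2, 4, 3)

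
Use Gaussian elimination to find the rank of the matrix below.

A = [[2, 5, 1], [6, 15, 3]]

rank(A) = 1

Row reduction:
R2 <- R2 - (3)*R1:  [ 0  0  0 ]
Row echelon form:
[ 2  5  1 ]
[ 0  0  0 ]
Nonzero rows / pivot columns: 1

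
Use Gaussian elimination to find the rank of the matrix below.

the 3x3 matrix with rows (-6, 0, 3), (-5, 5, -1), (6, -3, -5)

rank(A) = 3

Row reduction:
R2 <- R2 - (5/6)*R1:  [    0     5  -7/2 ]
R3 <- R3 - (-1)*R1:  [  0  -3  -2 ]
R3 <- R3 - (-3/5)*R2:  [      0       0  -41/10 ]
Row echelon form:
[ -6  0       3 ]
[  0  5    -7/2 ]
[  0  0  -41/10 ]
Nonzero rows / pivot columns: 3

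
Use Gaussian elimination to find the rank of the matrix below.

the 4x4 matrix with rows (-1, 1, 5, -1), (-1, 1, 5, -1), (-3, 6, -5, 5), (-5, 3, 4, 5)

Row reduction:
R2 <- R2 - (1)*R1:  [ 0  0  0  0 ]
R3 <- R3 - (3)*R1:  [   0    3  -20    8 ]
R4 <- R4 - (5)*R1:  [   0   -2  -21   10 ]
R2 <-> R3   (pivot in column 2 was zero)
[ -1   1    5  -1 ]
[  0   3  -20   8 ]
[  0   0    0   0 ]
[  0  -2  -21  10 ]
R4 <- R4 - (-2/3)*R2:  [      0       0  -103/3    46/3 ]
R3 <-> R4   (pivot in column 3 was zero)
[ -1  1       5    -1 ]
[  0  3     -20     8 ]
[  0  0  -103/3  46/3 ]
[  0  0       0     0 ]
Row echelon form:
[ -1  1       5    -1 ]
[  0  3     -20     8 ]
[  0  0  -103/3  46/3 ]
[  0  0       0     0 ]
Nonzero rows / pivot columns: 3

rank(A) = 3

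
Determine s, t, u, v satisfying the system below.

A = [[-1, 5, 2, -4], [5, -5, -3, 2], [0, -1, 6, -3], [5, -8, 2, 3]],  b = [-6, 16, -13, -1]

(0, -2, -4, -3)

Forward elimination on [A|b]:
R2 <- R2 - (-5)*R1:  [   0   20    7  -18  -14 ]
R4 <- R4 - (-5)*R1:  [   0   17   12  -17  -31 ]
R3 <- R3 - (-1/20)*R2:  [       0        0   127/20   -39/10  -137/10 ]
R4 <- R4 - (17/20)*R2:  [       0        0   121/20   -17/10  -191/10 ]
R4 <- R4 - (121/127)*R3:  [        0         0         0   256/127  -768/127 ]
Row echelon form:
[ -1   5       2       -4  |        -6 ]
[  0  20       7      -18  |       -14 ]
[  0   0  127/20   -39/10  |   -137/10 ]
[  0   0       0  256/127  |  -768/127 ]
Back-substitution:
v = (-768/127) / (256/127) = -3
u = (-137/10 - (-39/10)*(-3)) / (127/20) = -4
t = (-14 - (7)*(-4) - (-18)*(-3)) / 20 = -2
s = (-6 - (5)*(-2) - (2)*(-4) - (-4)*(-3)) / -1 = 0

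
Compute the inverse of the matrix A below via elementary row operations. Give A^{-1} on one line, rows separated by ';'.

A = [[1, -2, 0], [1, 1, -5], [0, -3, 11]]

Gauss-Jordan on [A | I]:
R2 <- R2 - (1)*R1:  [  0   3  -5  |  -1   1   0 ]
R2 <- (1/3)*R2:  [    0     1  -5/3  |  -1/3   1/3     0 ]
R1 <- R1 - (-2)*R2:  [     1      0  -10/3  |    1/3    2/3      0 ]
R3 <- R3 - (-3)*R2:  [  0   0   6  |  -1   1   1 ]
R3 <- (1/6)*R3:  [    0     0     1  |  -1/6   1/6   1/6 ]
R1 <- R1 - (-10/3)*R3:  [    1     0     0  |  -2/9  11/9   5/9 ]
R2 <- R2 - (-5/3)*R3:  [      0       1       0  |  -11/18   11/18    5/18 ]
Right block of [I | A^{-1}] is the inverse:
[   -2/9   11/9   5/9 ]
[ -11/18  11/18  5/18 ]
[   -1/6    1/6   1/6 ]

inverse = [-2/9 11/9 5/9; -11/18 11/18 5/18; -1/6 1/6 1/6]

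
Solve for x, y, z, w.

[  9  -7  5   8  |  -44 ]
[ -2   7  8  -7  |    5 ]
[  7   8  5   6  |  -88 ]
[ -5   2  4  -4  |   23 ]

(-3, -4, -1, -5)

Forward elimination on [A|b]:
R2 <- R2 - (-2/9)*R1:  [     0   49/9   82/9  -47/9  -43/9 ]
R3 <- R3 - (7/9)*R1:  [      0   121/9    10/9    -2/9  -484/9 ]
R4 <- R4 - (-5/9)*R1:  [     0  -17/9   61/9    4/9  -13/9 ]
R3 <- R3 - (121/49)*R2:  [        0         0  -1048/49    621/49  -2057/49 ]
R4 <- R4 - (-17/49)*R2:  [       0        0   487/49   -67/49  -152/49 ]
R4 <- R4 - (-487/1048)*R3:  [           0            0            0    4739/1048  -23695/1048 ]
Row echelon form:
[ 9    -7         5          8  |          -44 ]
[ 0  49/9      82/9      -47/9  |        -43/9 ]
[ 0     0  -1048/49     621/49  |     -2057/49 ]
[ 0     0         0  4739/1048  |  -23695/1048 ]
Back-substitution:
w = (-23695/1048) / (4739/1048) = -5
z = (-2057/49 - (621/49)*(-5)) / (-1048/49) = -1
y = (-43/9 - (82/9)*(-1) - (-47/9)*(-5)) / (49/9) = -4
x = (-44 - (-7)*(-4) - (5)*(-1) - (8)*(-5)) / 9 = -3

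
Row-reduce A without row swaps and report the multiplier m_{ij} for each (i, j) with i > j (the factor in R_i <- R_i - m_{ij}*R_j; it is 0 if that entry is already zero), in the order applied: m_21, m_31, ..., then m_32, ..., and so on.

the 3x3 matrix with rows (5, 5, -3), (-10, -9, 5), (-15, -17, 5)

Forward elimination:
R2 <- R2 - (-2)*R1:  [  0   1  -1 ]
R3 <- R3 - (-3)*R1:  [  0  -2  -4 ]
R3 <- R3 - (-2)*R2:  [  0   0  -6 ]
Multipliers (in order of application): m_{21} = -2, m_{31} = -3, m_{32} = -2

multipliers: -2, -3, -2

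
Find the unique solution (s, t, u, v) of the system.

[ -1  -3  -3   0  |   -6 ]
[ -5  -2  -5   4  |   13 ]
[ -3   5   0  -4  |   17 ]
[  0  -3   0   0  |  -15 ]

(0, 5, -3, 2)

Forward elimination on [A|b]:
R2 <- R2 - (5)*R1:  [  0  13  10   4  43 ]
R3 <- R3 - (3)*R1:  [  0  14   9  -4  35 ]
R3 <- R3 - (14/13)*R2:  [       0        0   -23/13  -108/13  -147/13 ]
R4 <- R4 - (-3/13)*R2:  [      0       0   30/13   12/13  -66/13 ]
R4 <- R4 - (-30/23)*R3:  [       0        0        0  -228/23  -456/23 ]
Row echelon form:
[ -1  -3      -3        0  |       -6 ]
[  0  13      10        4  |       43 ]
[  0   0  -23/13  -108/13  |  -147/13 ]
[  0   0       0  -228/23  |  -456/23 ]
Back-substitution:
v = (-456/23) / (-228/23) = 2
u = (-147/13 - (-108/13)*(2)) / (-23/13) = -3
t = (43 - (10)*(-3) - (4)*(2)) / 13 = 5
s = (-6 - (-3)*(5) - (-3)*(-3)) / -1 = 0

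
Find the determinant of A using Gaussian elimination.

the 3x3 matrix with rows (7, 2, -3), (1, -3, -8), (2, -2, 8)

Forward elimination:
R2 <- R2 - (1/7)*R1:  [     0  -23/7  -53/7 ]
R3 <- R3 - (2/7)*R1:  [     0  -18/7   62/7 ]
R3 <- R3 - (18/23)*R2:  [      0       0  340/23 ]
Upper-triangular form:
[ 7      2      -3 ]
[ 0  -23/7   -53/7 ]
[ 0      0  340/23 ]
det(A) = (-1)^0 * (7) * (-23/7) * (340/23) = -340  (0 row swaps -> sign +1)

det(A) = -340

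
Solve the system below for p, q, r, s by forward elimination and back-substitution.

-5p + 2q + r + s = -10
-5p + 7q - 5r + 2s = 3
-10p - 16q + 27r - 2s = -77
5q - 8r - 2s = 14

(0, -4, -5, 3)

Forward elimination on [A|b]:
R2 <- R2 - (1)*R1:  [  0   5  -6   1  13 ]
R3 <- R3 - (2)*R1:  [   0  -20   25   -4  -57 ]
R3 <- R3 - (-4)*R2:  [  0   0   1   0  -5 ]
R4 <- R4 - (1)*R2:  [  0   0  -2  -3   1 ]
R4 <- R4 - (-2)*R3:  [  0   0   0  -3  -9 ]
Row echelon form:
[ -5  2   1   1  |  -10 ]
[  0  5  -6   1  |   13 ]
[  0  0   1   0  |   -5 ]
[  0  0   0  -3  |   -9 ]
Back-substitution:
s = (-9) / -3 = 3
r = (-5) / 1 = -5
q = (13 - (-6)*(-5) - (1)*(3)) / 5 = -4
p = (-10 - (2)*(-4) - (1)*(-5) - (1)*(3)) / -5 = 0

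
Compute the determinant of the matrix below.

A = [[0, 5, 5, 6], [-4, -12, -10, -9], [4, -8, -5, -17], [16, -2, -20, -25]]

det(A) = -500

Forward elimination:
R1 <-> R2   (pivot in column 1 was zero)
[ -4  -12  -10   -9 ]
[  0    5    5    6 ]
[  4   -8   -5  -17 ]
[ 16   -2  -20  -25 ]
R3 <- R3 - (-1)*R1:  [   0  -20  -15  -26 ]
R4 <- R4 - (-4)*R1:  [   0  -50  -60  -61 ]
R3 <- R3 - (-4)*R2:  [  0   0   5  -2 ]
R4 <- R4 - (-10)*R2:  [   0    0  -10   -1 ]
R4 <- R4 - (-2)*R3:  [  0   0   0  -5 ]
Upper-triangular form:
[ -4  -12  -10  -9 ]
[  0    5    5   6 ]
[  0    0    5  -2 ]
[  0    0    0  -5 ]
det(A) = (-1)^1 * (-4) * (5) * (5) * (-5) = -500  (1 row swap -> sign -1)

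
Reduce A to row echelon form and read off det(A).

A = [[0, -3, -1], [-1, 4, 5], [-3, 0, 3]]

det(A) = 24

Forward elimination:
R1 <-> R2   (pivot in column 1 was zero)
[ -1   4   5 ]
[  0  -3  -1 ]
[ -3   0   3 ]
R3 <- R3 - (3)*R1:  [   0  -12  -12 ]
R3 <- R3 - (4)*R2:  [  0   0  -8 ]
Upper-triangular form:
[ -1   4   5 ]
[  0  -3  -1 ]
[  0   0  -8 ]
det(A) = (-1)^1 * (-1) * (-3) * (-8) = 24  (1 row swap -> sign -1)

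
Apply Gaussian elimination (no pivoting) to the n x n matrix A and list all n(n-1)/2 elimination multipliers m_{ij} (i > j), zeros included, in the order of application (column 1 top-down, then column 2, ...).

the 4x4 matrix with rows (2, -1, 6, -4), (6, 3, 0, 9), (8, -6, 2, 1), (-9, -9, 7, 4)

Forward elimination:
R2 <- R2 - (3)*R1:  [   0    6  -18   21 ]
R3 <- R3 - (4)*R1:  [   0   -2  -22   17 ]
R4 <- R4 - (-9/2)*R1:  [     0  -27/2     34    -14 ]
R3 <- R3 - (-1/3)*R2:  [   0    0  -28   24 ]
R4 <- R4 - (-9/4)*R2:  [     0      0  -13/2  133/4 ]
R4 <- R4 - (13/56)*R3:  [      0       0       0  775/28 ]
Multipliers (in order of application): m_{21} = 3, m_{31} = 4, m_{41} = -9/2, m_{32} = -1/3, m_{42} = -9/4, m_{43} = 13/56

multipliers: 3, 4, -9/2, -1/3, -9/4, 13/56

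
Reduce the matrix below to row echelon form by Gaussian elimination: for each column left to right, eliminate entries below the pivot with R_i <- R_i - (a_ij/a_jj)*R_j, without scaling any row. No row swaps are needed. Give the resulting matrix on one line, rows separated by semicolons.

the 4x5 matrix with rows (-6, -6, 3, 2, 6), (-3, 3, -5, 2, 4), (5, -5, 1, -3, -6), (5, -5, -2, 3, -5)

REF = [-6 -6 3 2 6; 0 6 -13/2 1 1; 0 0 -22/3 1/3 2/3; 0 0 0 129/22 8/11]

Forward elimination:
R2 <- R2 - (1/2)*R1:  [     0      6  -13/2      1      1 ]
R3 <- R3 - (-5/6)*R1:  [    0   -10   7/2  -4/3    -1 ]
R4 <- R4 - (-5/6)*R1:  [    0   -10   1/2  14/3     0 ]
R3 <- R3 - (-5/3)*R2:  [     0      0  -22/3    1/3    2/3 ]
R4 <- R4 - (-5/3)*R2:  [     0      0  -31/3   19/3    5/3 ]
R4 <- R4 - (31/22)*R3:  [      0       0       0  129/22    8/11 ]
Row echelon form:
[ -6  -6      3       2     6 ]
[  0   6  -13/2       1     1 ]
[  0   0  -22/3     1/3   2/3 ]
[  0   0      0  129/22  8/11 ]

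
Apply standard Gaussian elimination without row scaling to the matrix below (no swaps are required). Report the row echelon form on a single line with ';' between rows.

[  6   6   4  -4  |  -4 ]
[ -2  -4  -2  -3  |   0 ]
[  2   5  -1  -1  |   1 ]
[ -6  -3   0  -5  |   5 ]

REF = [6 6 4 -4 -4; 0 -2 -2/3 -13/3 -4/3; 0 0 -10/3 -37/6 1/3; 0 0 0 -421/20 -7/10]

Forward elimination:
R2 <- R2 - (-1/3)*R1:  [     0     -2   -2/3  -13/3   -4/3 ]
R3 <- R3 - (1/3)*R1:  [    0     3  -7/3   1/3   7/3 ]
R4 <- R4 - (-1)*R1:  [  0   3   4  -9   1 ]
R3 <- R3 - (-3/2)*R2:  [     0      0  -10/3  -37/6    1/3 ]
R4 <- R4 - (-3/2)*R2:  [     0      0      3  -31/2     -1 ]
R4 <- R4 - (-9/10)*R3:  [       0        0        0  -421/20    -7/10 ]
Row echelon form:
[ 6   6      4       -4  |     -4 ]
[ 0  -2   -2/3    -13/3  |   -4/3 ]
[ 0   0  -10/3    -37/6  |    1/3 ]
[ 0   0      0  -421/20  |  -7/10 ]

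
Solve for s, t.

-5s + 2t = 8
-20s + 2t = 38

(-2, -1)

Forward elimination on [A|b]:
R2 <- R2 - (4)*R1:  [  0  -6   6 ]
Row echelon form:
[ -5   2  |  8 ]
[  0  -6  |  6 ]
Back-substitution:
t = (6) / -6 = -1
s = (8 - (2)*(-1)) / -5 = -2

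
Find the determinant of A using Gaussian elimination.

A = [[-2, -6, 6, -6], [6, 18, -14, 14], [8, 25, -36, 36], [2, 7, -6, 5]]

det(A) = -8

Forward elimination:
R2 <- R2 - (-3)*R1:  [  0   0   4  -4 ]
R3 <- R3 - (-4)*R1:  [   0    1  -12   12 ]
R4 <- R4 - (-1)*R1:  [  0   1   0  -1 ]
R2 <-> R3   (pivot in column 2 was zero)
[ -2  -6    6  -6 ]
[  0   1  -12  12 ]
[  0   0    4  -4 ]
[  0   1    0  -1 ]
R4 <- R4 - (1)*R2:  [   0    0   12  -13 ]
R4 <- R4 - (3)*R3:  [  0   0   0  -1 ]
Upper-triangular form:
[ -2  -6    6  -6 ]
[  0   1  -12  12 ]
[  0   0    4  -4 ]
[  0   0    0  -1 ]
det(A) = (-1)^1 * (-2) * (1) * (4) * (-1) = -8  (1 row swap -> sign -1)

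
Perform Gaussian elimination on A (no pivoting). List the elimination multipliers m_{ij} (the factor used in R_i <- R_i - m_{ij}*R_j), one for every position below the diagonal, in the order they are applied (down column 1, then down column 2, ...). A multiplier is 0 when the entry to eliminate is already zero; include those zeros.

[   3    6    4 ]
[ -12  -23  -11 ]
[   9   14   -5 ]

Forward elimination:
R2 <- R2 - (-4)*R1:  [ 0  1  5 ]
R3 <- R3 - (3)*R1:  [   0   -4  -17 ]
R3 <- R3 - (-4)*R2:  [ 0  0  3 ]
Multipliers (in order of application): m_{21} = -4, m_{31} = 3, m_{32} = -4

multipliers: -4, 3, -4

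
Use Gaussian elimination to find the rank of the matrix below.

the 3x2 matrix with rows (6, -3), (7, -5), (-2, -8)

rank(A) = 2

Row reduction:
R2 <- R2 - (7/6)*R1:  [    0  -3/2 ]
R3 <- R3 - (-1/3)*R1:  [  0  -9 ]
R3 <- R3 - (6)*R2:  [ 0  0 ]
Row echelon form:
[ 6    -3 ]
[ 0  -3/2 ]
[ 0     0 ]
Nonzero rows / pivot columns: 2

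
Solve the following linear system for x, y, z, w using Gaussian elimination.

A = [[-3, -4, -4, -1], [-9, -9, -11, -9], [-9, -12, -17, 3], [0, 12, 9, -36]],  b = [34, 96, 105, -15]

(0, -5, -3, -2)

Forward elimination on [A|b]:
R2 <- R2 - (3)*R1:  [  0   3   1  -6  -6 ]
R3 <- R3 - (3)*R1:  [  0   0  -5   6   3 ]
R4 <- R4 - (4)*R2:  [   0    0    5  -12    9 ]
R4 <- R4 - (-1)*R3:  [  0   0   0  -6  12 ]
Row echelon form:
[ -3  -4  -4  -1  |  34 ]
[  0   3   1  -6  |  -6 ]
[  0   0  -5   6  |   3 ]
[  0   0   0  -6  |  12 ]
Back-substitution:
w = (12) / -6 = -2
z = (3 - (6)*(-2)) / -5 = -3
y = (-6 - (1)*(-3) - (-6)*(-2)) / 3 = -5
x = (34 - (-4)*(-5) - (-4)*(-3) - (-1)*(-2)) / -3 = 0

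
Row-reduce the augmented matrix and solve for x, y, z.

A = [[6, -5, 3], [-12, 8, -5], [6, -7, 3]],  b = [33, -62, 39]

Forward elimination on [A|b]:
R2 <- R2 - (-2)*R1:  [  0  -2   1   4 ]
R3 <- R3 - (1)*R1:  [  0  -2   0   6 ]
R3 <- R3 - (1)*R2:  [  0   0  -1   2 ]
Row echelon form:
[ 6  -5   3  |  33 ]
[ 0  -2   1  |   4 ]
[ 0   0  -1  |   2 ]
Back-substitution:
z = (2) / -1 = -2
y = (4 - (1)*(-2)) / -2 = -3
x = (33 - (-5)*(-3) - (3)*(-2)) / 6 = 4

(4, -3, -2)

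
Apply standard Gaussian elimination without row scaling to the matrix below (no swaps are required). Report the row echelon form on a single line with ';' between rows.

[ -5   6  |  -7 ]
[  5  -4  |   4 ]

Forward elimination:
R2 <- R2 - (-1)*R1:  [  0   2  -3 ]
Row echelon form:
[ -5  6  |  -7 ]
[  0  2  |  -3 ]

REF = [-5 6 -7; 0 2 -3]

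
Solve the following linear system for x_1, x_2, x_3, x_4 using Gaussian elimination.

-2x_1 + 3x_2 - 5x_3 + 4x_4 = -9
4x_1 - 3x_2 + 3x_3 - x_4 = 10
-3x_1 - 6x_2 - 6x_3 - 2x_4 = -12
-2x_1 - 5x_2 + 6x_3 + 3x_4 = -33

Forward elimination on [A|b]:
R2 <- R2 - (-2)*R1:  [  0   3  -7   7  -8 ]
R3 <- R3 - (3/2)*R1:  [     0  -21/2    3/2     -8    3/2 ]
R4 <- R4 - (1)*R1:  [   0   -8   11   -1  -24 ]
R3 <- R3 - (-7/2)*R2:  [     0      0    -23   33/2  -53/2 ]
R4 <- R4 - (-8/3)*R2:  [      0       0   -23/3    53/3  -136/3 ]
R4 <- R4 - (1/3)*R3:  [     0      0      0   73/6  -73/2 ]
Row echelon form:
[ -2  3   -5     4  |     -9 ]
[  0  3   -7     7  |     -8 ]
[  0  0  -23  33/2  |  -53/2 ]
[  0  0    0  73/6  |  -73/2 ]
Back-substitution:
x_4 = (-73/2) / (73/6) = -3
x_3 = (-53/2 - (33/2)*(-3)) / -23 = -1
x_2 = (-8 - (-7)*(-1) - (7)*(-3)) / 3 = 2
x_1 = (-9 - (3)*(2) - (-5)*(-1) - (4)*(-3)) / -2 = 4

(4, 2, -1, -3)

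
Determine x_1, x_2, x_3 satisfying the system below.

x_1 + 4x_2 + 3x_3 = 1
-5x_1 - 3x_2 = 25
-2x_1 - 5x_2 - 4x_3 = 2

(-5, 0, 2)

Forward elimination on [A|b]:
R2 <- R2 - (-5)*R1:  [  0  17  15  30 ]
R3 <- R3 - (-2)*R1:  [ 0  3  2  4 ]
R3 <- R3 - (3/17)*R2:  [      0       0  -11/17  -22/17 ]
Row echelon form:
[ 1   4       3  |       1 ]
[ 0  17      15  |      30 ]
[ 0   0  -11/17  |  -22/17 ]
Back-substitution:
x_3 = (-22/17) / (-11/17) = 2
x_2 = (30 - (15)*(2)) / 17 = 0
x_1 = (1 - (4)*(0) - (3)*(2)) / 1 = -5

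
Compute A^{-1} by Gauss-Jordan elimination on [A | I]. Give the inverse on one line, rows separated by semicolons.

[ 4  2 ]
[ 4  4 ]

inverse = [1/2 -1/4; -1/2 1/2]

Gauss-Jordan on [A | I]:
R1 <- (1/4)*R1:  [   1  1/2  |  1/4    0 ]
R2 <- R2 - (4)*R1:  [  0   2  |  -1   1 ]
R2 <- (1/2)*R2:  [    0     1  |  -1/2   1/2 ]
R1 <- R1 - (1/2)*R2:  [    1     0  |   1/2  -1/4 ]
Right block of [I | A^{-1}] is the inverse:
[  1/2  -1/4 ]
[ -1/2   1/2 ]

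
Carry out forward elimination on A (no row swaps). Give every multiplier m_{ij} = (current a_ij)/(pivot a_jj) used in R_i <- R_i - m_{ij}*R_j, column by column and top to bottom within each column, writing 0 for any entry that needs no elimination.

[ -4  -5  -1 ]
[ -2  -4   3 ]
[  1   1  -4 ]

multipliers: 1/2, -1/4, 1/6

Forward elimination:
R2 <- R2 - (1/2)*R1:  [    0  -3/2   7/2 ]
R3 <- R3 - (-1/4)*R1:  [     0   -1/4  -17/4 ]
R3 <- R3 - (1/6)*R2:  [     0      0  -29/6 ]
Multipliers (in order of application): m_{21} = 1/2, m_{31} = -1/4, m_{32} = 1/6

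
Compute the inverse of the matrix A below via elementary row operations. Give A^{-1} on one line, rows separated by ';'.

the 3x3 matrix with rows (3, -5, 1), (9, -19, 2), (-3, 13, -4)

Gauss-Jordan on [A | I]:
R1 <- (1/3)*R1:  [    1  -5/3   1/3  |   1/3     0     0 ]
R2 <- R2 - (9)*R1:  [  0  -4  -1  |  -3   1   0 ]
R3 <- R3 - (-3)*R1:  [  0   8  -3  |   1   0   1 ]
R2 <- (1/-4)*R2:  [    0     1   1/4  |   3/4  -1/4     0 ]
R1 <- R1 - (-5/3)*R2:  [     1      0    3/4  |  19/12  -5/12      0 ]
R3 <- R3 - (8)*R2:  [  0   0  -5  |  -5   2   1 ]
R3 <- (1/-5)*R3:  [    0     0     1  |     1  -2/5  -1/5 ]
R1 <- R1 - (3/4)*R3:  [     1      0      0  |    5/6  -7/60   3/20 ]
R2 <- R2 - (1/4)*R3:  [     0      1      0  |    1/2  -3/20   1/20 ]
Right block of [I | A^{-1}] is the inverse:
[ 5/6  -7/60  3/20 ]
[ 1/2  -3/20  1/20 ]
[   1   -2/5  -1/5 ]

inverse = [5/6 -7/60 3/20; 1/2 -3/20 1/20; 1 -2/5 -1/5]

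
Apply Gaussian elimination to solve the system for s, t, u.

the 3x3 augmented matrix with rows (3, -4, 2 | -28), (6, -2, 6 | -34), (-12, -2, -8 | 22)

(0, 5, -4)

Forward elimination on [A|b]:
R2 <- R2 - (2)*R1:  [  0   6   2  22 ]
R3 <- R3 - (-4)*R1:  [   0  -18    0  -90 ]
R3 <- R3 - (-3)*R2:  [   0    0    6  -24 ]
Row echelon form:
[ 3  -4  2  |  -28 ]
[ 0   6  2  |   22 ]
[ 0   0  6  |  -24 ]
Back-substitution:
u = (-24) / 6 = -4
t = (22 - (2)*(-4)) / 6 = 5
s = (-28 - (-4)*(5) - (2)*(-4)) / 3 = 0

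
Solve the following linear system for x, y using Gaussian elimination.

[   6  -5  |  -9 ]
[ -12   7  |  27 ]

(-4, -3)

Forward elimination on [A|b]:
R2 <- R2 - (-2)*R1:  [  0  -3   9 ]
Row echelon form:
[ 6  -5  |  -9 ]
[ 0  -3  |   9 ]
Back-substitution:
y = (9) / -3 = -3
x = (-9 - (-5)*(-3)) / 6 = -4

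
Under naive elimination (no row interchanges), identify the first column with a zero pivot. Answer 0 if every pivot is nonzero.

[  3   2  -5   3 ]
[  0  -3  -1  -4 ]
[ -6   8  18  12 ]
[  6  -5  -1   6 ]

Naive forward elimination:
R3 <- R3 - (-2)*R1:  [  0  12   8  18 ]
R4 <- R4 - (2)*R1:  [  0  -9   9   0 ]
R3 <- R3 - (-4)*R2:  [ 0  0  4  2 ]
R4 <- R4 - (3)*R2:  [  0   0  12  12 ]
R4 <- R4 - (3)*R3:  [ 0  0  0  6 ]
All pivots nonzero; naive elimination completes without hitting a zero pivot.

first zero-pivot column = 0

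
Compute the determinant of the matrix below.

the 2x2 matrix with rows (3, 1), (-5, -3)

det(A) = -4

Forward elimination:
R2 <- R2 - (-5/3)*R1:  [    0  -4/3 ]
Upper-triangular form:
[ 3     1 ]
[ 0  -4/3 ]
det(A) = (-1)^0 * (3) * (-4/3) = -4  (0 row swaps -> sign +1)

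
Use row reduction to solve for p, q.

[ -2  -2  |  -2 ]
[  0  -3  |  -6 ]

Forward elimination on [A|b]:
Row echelon form:
[ -2  -2  |  -2 ]
[  0  -3  |  -6 ]
Back-substitution:
q = (-6) / -3 = 2
p = (-2 - (-2)*(2)) / -2 = -1

(-1, 2)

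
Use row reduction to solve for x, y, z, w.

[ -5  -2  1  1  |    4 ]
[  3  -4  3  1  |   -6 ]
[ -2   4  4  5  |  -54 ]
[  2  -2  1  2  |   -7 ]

(-1, -4, -5, -4)

Forward elimination on [A|b]:
R2 <- R2 - (-3/5)*R1:  [     0  -26/5   18/5    8/5  -18/5 ]
R3 <- R3 - (2/5)*R1:  [      0    24/5    18/5    23/5  -278/5 ]
R4 <- R4 - (-2/5)*R1:  [     0  -14/5    7/5   12/5  -27/5 ]
R3 <- R3 - (-12/13)*R2:  [       0        0    90/13    79/13  -766/13 ]
R4 <- R4 - (7/13)*R2:  [      0       0   -7/13   20/13  -45/13 ]
R4 <- R4 - (-7/90)*R3:  [       0        0        0   181/90  -362/45 ]
Row echelon form:
[ -5     -2      1       1  |        4 ]
[  0  -26/5   18/5     8/5  |    -18/5 ]
[  0      0  90/13   79/13  |  -766/13 ]
[  0      0      0  181/90  |  -362/45 ]
Back-substitution:
w = (-362/45) / (181/90) = -4
z = (-766/13 - (79/13)*(-4)) / (90/13) = -5
y = (-18/5 - (18/5)*(-5) - (8/5)*(-4)) / (-26/5) = -4
x = (4 - (-2)*(-4) - (1)*(-5) - (1)*(-4)) / -5 = -1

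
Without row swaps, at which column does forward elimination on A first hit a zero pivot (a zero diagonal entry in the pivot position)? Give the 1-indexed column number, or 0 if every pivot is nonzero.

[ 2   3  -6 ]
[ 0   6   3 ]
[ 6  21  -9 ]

Naive forward elimination:
R3 <- R3 - (3)*R1:  [  0  12   9 ]
R3 <- R3 - (2)*R2:  [ 0  0  3 ]
All pivots nonzero; naive elimination completes without hitting a zero pivot.

first zero-pivot column = 0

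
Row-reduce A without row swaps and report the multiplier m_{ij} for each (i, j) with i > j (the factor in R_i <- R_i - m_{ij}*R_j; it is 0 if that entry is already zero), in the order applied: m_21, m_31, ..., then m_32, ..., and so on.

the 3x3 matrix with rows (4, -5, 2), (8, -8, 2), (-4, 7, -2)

Forward elimination:
R2 <- R2 - (2)*R1:  [  0   2  -2 ]
R3 <- R3 - (-1)*R1:  [ 0  2  0 ]
R3 <- R3 - (1)*R2:  [ 0  0  2 ]
Multipliers (in order of application): m_{21} = 2, m_{31} = -1, m_{32} = 1

multipliers: 2, -1, 1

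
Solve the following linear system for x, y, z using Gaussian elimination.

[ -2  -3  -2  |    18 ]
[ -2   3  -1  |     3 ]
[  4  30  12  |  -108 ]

Forward elimination on [A|b]:
R2 <- R2 - (1)*R1:  [   0    6    1  -15 ]
R3 <- R3 - (-2)*R1:  [   0   24    8  -72 ]
R3 <- R3 - (4)*R2:  [   0    0    4  -12 ]
Row echelon form:
[ -2  -3  -2  |   18 ]
[  0   6   1  |  -15 ]
[  0   0   4  |  -12 ]
Back-substitution:
z = (-12) / 4 = -3
y = (-15 - (1)*(-3)) / 6 = -2
x = (18 - (-3)*(-2) - (-2)*(-3)) / -2 = -3

(-3, -2, -3)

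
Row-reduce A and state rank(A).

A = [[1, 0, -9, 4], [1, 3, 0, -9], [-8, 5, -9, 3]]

Row reduction:
R2 <- R2 - (1)*R1:  [   0    3    9  -13 ]
R3 <- R3 - (-8)*R1:  [   0    5  -81   35 ]
R3 <- R3 - (5/3)*R2:  [     0      0    -96  170/3 ]
Row echelon form:
[ 1  0   -9      4 ]
[ 0  3    9    -13 ]
[ 0  0  -96  170/3 ]
Nonzero rows / pivot columns: 3

rank(A) = 3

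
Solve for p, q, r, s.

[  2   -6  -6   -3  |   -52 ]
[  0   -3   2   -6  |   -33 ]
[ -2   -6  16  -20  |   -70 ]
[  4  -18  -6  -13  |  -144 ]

(4, 5, 3, 4)

Forward elimination on [A|b]:
R3 <- R3 - (-1)*R1:  [    0   -12    10   -23  -122 ]
R4 <- R4 - (2)*R1:  [   0   -6    6   -7  -40 ]
R3 <- R3 - (4)*R2:  [  0   0   2   1  10 ]
R4 <- R4 - (2)*R2:  [  0   0   2   5  26 ]
R4 <- R4 - (1)*R3:  [  0   0   0   4  16 ]
Row echelon form:
[ 2  -6  -6  -3  |  -52 ]
[ 0  -3   2  -6  |  -33 ]
[ 0   0   2   1  |   10 ]
[ 0   0   0   4  |   16 ]
Back-substitution:
s = (16) / 4 = 4
r = (10 - (1)*(4)) / 2 = 3
q = (-33 - (2)*(3) - (-6)*(4)) / -3 = 5
p = (-52 - (-6)*(5) - (-6)*(3) - (-3)*(4)) / 2 = 4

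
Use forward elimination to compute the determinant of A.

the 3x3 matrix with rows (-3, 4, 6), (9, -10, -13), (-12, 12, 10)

Forward elimination:
R2 <- R2 - (-3)*R1:  [ 0  2  5 ]
R3 <- R3 - (4)*R1:  [   0   -4  -14 ]
R3 <- R3 - (-2)*R2:  [  0   0  -4 ]
Upper-triangular form:
[ -3  4   6 ]
[  0  2   5 ]
[  0  0  -4 ]
det(A) = (-1)^0 * (-3) * (2) * (-4) = 24  (0 row swaps -> sign +1)

det(A) = 24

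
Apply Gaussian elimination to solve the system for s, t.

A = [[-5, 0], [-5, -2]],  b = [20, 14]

(-4, 3)

Forward elimination on [A|b]:
R2 <- R2 - (1)*R1:  [  0  -2  -6 ]
Row echelon form:
[ -5   0  |  20 ]
[  0  -2  |  -6 ]
Back-substitution:
t = (-6) / -2 = 3
s = (20) / -5 = -4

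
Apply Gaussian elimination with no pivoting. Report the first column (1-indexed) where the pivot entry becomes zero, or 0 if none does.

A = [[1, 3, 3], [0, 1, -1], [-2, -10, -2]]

first zero-pivot column = 3

Naive forward elimination:
R3 <- R3 - (-2)*R1:  [  0  -4   4 ]
R3 <- R3 - (-4)*R2:  [ 0  0  0 ]
Matrix at this point:
[ 1  3   3 ]
[ 0  1  -1 ]
[ 0  0   0 ]
Pivot entry (3,3) in the last row is zero and there are no rows below to swap with -> zero pivot in column 3 (A is singular).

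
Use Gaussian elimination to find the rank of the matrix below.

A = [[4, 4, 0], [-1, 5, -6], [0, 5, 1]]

Row reduction:
R2 <- R2 - (-1/4)*R1:  [  0   6  -6 ]
R3 <- R3 - (5/6)*R2:  [ 0  0  6 ]
Row echelon form:
[ 4  4   0 ]
[ 0  6  -6 ]
[ 0  0   6 ]
Nonzero rows / pivot columns: 3

rank(A) = 3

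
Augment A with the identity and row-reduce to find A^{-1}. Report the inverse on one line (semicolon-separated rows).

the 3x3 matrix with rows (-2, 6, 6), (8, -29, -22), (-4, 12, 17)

inverse = [-229/50 -3/5 21/25; -24/25 -1/5 2/25; -2/5 0 1/5]

Gauss-Jordan on [A | I]:
R1 <- (1/-2)*R1:  [    1    -3    -3  |  -1/2     0     0 ]
R2 <- R2 - (8)*R1:  [  0  -5   2  |   4   1   0 ]
R3 <- R3 - (-4)*R1:  [  0   0   5  |  -2   0   1 ]
R2 <- (1/-5)*R2:  [    0     1  -2/5  |  -4/5  -1/5     0 ]
R1 <- R1 - (-3)*R2:  [      1       0   -21/5  |  -29/10    -3/5       0 ]
R3 <- (1/5)*R3:  [    0     0     1  |  -2/5     0   1/5 ]
R1 <- R1 - (-21/5)*R3:  [       1        0        0  |  -229/50     -3/5    21/25 ]
R2 <- R2 - (-2/5)*R3:  [      0       1       0  |  -24/25    -1/5    2/25 ]
Right block of [I | A^{-1}] is the inverse:
[ -229/50  -3/5  21/25 ]
[  -24/25  -1/5   2/25 ]
[    -2/5     0    1/5 ]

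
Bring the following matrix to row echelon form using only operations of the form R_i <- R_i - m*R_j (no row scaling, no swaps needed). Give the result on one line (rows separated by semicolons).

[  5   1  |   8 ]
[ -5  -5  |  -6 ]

Forward elimination:
R2 <- R2 - (-1)*R1:  [  0  -4   2 ]
Row echelon form:
[ 5   1  |  8 ]
[ 0  -4  |  2 ]

REF = [5 1 8; 0 -4 2]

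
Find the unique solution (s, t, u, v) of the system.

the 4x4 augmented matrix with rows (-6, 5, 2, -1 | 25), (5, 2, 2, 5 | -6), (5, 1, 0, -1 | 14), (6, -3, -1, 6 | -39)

Forward elimination on [A|b]:
R2 <- R2 - (-5/6)*R1:  [    0  37/6  11/3  25/6  89/6 ]
R3 <- R3 - (-5/6)*R1:  [     0   31/6    5/3  -11/6  209/6 ]
R4 <- R4 - (-1)*R1:  [   0    2    1    5  -14 ]
R3 <- R3 - (31/37)*R2:  [       0        0   -52/37  -197/37   829/37 ]
R4 <- R4 - (12/37)*R2:  [       0        0    -7/37   135/37  -696/37 ]
R4 <- R4 - (7/52)*R3:  [        0         0         0    227/52  -1135/52 ]
Row echelon form:
[ -6     5       2       -1  |        25 ]
[  0  37/6    11/3     25/6  |      89/6 ]
[  0     0  -52/37  -197/37  |    829/37 ]
[  0     0       0   227/52  |  -1135/52 ]
Back-substitution:
v = (-1135/52) / (227/52) = -5
u = (829/37 - (-197/37)*(-5)) / (-52/37) = 3
t = (89/6 - (11/3)*(3) - (25/6)*(-5)) / (37/6) = 4
s = (25 - (5)*(4) - (2)*(3) - (-1)*(-5)) / -6 = 1

(1, 4, 3, -5)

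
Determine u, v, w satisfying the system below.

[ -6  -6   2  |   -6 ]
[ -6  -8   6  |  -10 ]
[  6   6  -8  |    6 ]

(-1, 2, 0)

Forward elimination on [A|b]:
R2 <- R2 - (1)*R1:  [  0  -2   4  -4 ]
R3 <- R3 - (-1)*R1:  [  0   0  -6   0 ]
Row echelon form:
[ -6  -6   2  |  -6 ]
[  0  -2   4  |  -4 ]
[  0   0  -6  |   0 ]
Back-substitution:
w = (0) / -6 = 0
v = (-4 - (4)*(0)) / -2 = 2
u = (-6 - (-6)*(2) - (2)*(0)) / -6 = -1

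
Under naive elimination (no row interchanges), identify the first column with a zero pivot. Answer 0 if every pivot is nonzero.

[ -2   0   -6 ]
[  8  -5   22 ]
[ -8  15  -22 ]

Naive forward elimination:
R2 <- R2 - (-4)*R1:  [  0  -5  -2 ]
R3 <- R3 - (4)*R1:  [  0  15   2 ]
R3 <- R3 - (-3)*R2:  [  0   0  -4 ]
All pivots nonzero; naive elimination completes without hitting a zero pivot.

first zero-pivot column = 0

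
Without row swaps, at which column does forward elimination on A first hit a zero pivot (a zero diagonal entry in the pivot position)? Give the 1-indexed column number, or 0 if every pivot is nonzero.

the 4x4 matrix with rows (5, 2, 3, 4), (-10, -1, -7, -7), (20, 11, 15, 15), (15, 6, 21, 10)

first zero-pivot column = 0

Naive forward elimination:
R2 <- R2 - (-2)*R1:  [  0   3  -1   1 ]
R3 <- R3 - (4)*R1:  [  0   3   3  -1 ]
R4 <- R4 - (3)*R1:  [  0   0  12  -2 ]
R3 <- R3 - (1)*R2:  [  0   0   4  -2 ]
R4 <- R4 - (3)*R3:  [ 0  0  0  4 ]
All pivots nonzero; naive elimination completes without hitting a zero pivot.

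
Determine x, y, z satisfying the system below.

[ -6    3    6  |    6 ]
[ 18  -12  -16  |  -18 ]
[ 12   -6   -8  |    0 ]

Forward elimination on [A|b]:
R2 <- R2 - (-3)*R1:  [  0  -3   2   0 ]
R3 <- R3 - (-2)*R1:  [  0   0   4  12 ]
Row echelon form:
[ -6   3  6  |   6 ]
[  0  -3  2  |   0 ]
[  0   0  4  |  12 ]
Back-substitution:
z = (12) / 4 = 3
y = (0 - (2)*(3)) / -3 = 2
x = (6 - (3)*(2) - (6)*(3)) / -6 = 3

(3, 2, 3)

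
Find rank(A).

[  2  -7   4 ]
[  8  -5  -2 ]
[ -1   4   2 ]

rank(A) = 3

Row reduction:
R2 <- R2 - (4)*R1:  [   0   23  -18 ]
R3 <- R3 - (-1/2)*R1:  [   0  1/2    4 ]
R3 <- R3 - (1/46)*R2:  [      0       0  101/23 ]
Row echelon form:
[ 2  -7       4 ]
[ 0  23     -18 ]
[ 0   0  101/23 ]
Nonzero rows / pivot columns: 3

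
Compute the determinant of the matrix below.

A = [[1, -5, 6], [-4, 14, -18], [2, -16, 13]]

det(A) = 30

Forward elimination:
R2 <- R2 - (-4)*R1:  [  0  -6   6 ]
R3 <- R3 - (2)*R1:  [  0  -6   1 ]
R3 <- R3 - (1)*R2:  [  0   0  -5 ]
Upper-triangular form:
[ 1  -5   6 ]
[ 0  -6   6 ]
[ 0   0  -5 ]
det(A) = (-1)^0 * (1) * (-6) * (-5) = 30  (0 row swaps -> sign +1)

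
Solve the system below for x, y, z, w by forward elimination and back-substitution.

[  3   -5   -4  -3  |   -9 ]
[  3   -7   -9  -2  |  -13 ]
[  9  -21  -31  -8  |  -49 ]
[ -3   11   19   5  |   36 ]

Forward elimination on [A|b]:
R2 <- R2 - (1)*R1:  [  0  -2  -5   1  -4 ]
R3 <- R3 - (3)*R1:  [   0   -6  -19    1  -22 ]
R4 <- R4 - (-1)*R1:  [  0   6  15   2  27 ]
R3 <- R3 - (3)*R2:  [   0    0   -4   -2  -10 ]
R4 <- R4 - (-3)*R2:  [  0   0   0   5  15 ]
Row echelon form:
[ 3  -5  -4  -3  |   -9 ]
[ 0  -2  -5   1  |   -4 ]
[ 0   0  -4  -2  |  -10 ]
[ 0   0   0   5  |   15 ]
Back-substitution:
w = (15) / 5 = 3
z = (-10 - (-2)*(3)) / -4 = 1
y = (-4 - (-5)*(1) - (1)*(3)) / -2 = 1
x = (-9 - (-5)*(1) - (-4)*(1) - (-3)*(3)) / 3 = 3

(3, 1, 1, 3)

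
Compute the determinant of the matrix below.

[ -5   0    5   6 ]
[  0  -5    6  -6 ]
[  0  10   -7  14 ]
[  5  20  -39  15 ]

det(A) = 125

Forward elimination:
R4 <- R4 - (-1)*R1:  [   0   20  -34   21 ]
R3 <- R3 - (-2)*R2:  [ 0  0  5  2 ]
R4 <- R4 - (-4)*R2:  [   0    0  -10   -3 ]
R4 <- R4 - (-2)*R3:  [ 0  0  0  1 ]
Upper-triangular form:
[ -5   0  5   6 ]
[  0  -5  6  -6 ]
[  0   0  5   2 ]
[  0   0  0   1 ]
det(A) = (-1)^0 * (-5) * (-5) * (5) * (1) = 125  (0 row swaps -> sign +1)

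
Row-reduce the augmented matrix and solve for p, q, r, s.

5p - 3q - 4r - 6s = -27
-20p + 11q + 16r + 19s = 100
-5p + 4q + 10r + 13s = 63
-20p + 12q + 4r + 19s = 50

Forward elimination on [A|b]:
R2 <- R2 - (-4)*R1:  [  0  -1   0  -5  -8 ]
R3 <- R3 - (-1)*R1:  [  0   1   6   7  36 ]
R4 <- R4 - (-4)*R1:  [   0    0  -12   -5  -58 ]
R3 <- R3 - (-1)*R2:  [  0   0   6   2  28 ]
R4 <- R4 - (-2)*R3:  [  0   0   0  -1  -2 ]
Row echelon form:
[ 5  -3  -4  -6  |  -27 ]
[ 0  -1   0  -5  |   -8 ]
[ 0   0   6   2  |   28 ]
[ 0   0   0  -1  |   -2 ]
Back-substitution:
s = (-2) / -1 = 2
r = (28 - (2)*(2)) / 6 = 4
q = (-8 - (-5)*(2)) / -1 = -2
p = (-27 - (-3)*(-2) - (-4)*(4) - (-6)*(2)) / 5 = -1

(-1, -2, 4, 2)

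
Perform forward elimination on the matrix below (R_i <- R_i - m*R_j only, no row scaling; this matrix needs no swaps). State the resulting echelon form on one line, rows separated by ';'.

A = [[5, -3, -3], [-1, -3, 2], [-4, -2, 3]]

Forward elimination:
R2 <- R2 - (-1/5)*R1:  [     0  -18/5    7/5 ]
R3 <- R3 - (-4/5)*R1:  [     0  -22/5    3/5 ]
R3 <- R3 - (11/9)*R2:  [     0      0  -10/9 ]
Row echelon form:
[ 5     -3     -3 ]
[ 0  -18/5    7/5 ]
[ 0      0  -10/9 ]

REF = [5 -3 -3; 0 -18/5 7/5; 0 0 -10/9]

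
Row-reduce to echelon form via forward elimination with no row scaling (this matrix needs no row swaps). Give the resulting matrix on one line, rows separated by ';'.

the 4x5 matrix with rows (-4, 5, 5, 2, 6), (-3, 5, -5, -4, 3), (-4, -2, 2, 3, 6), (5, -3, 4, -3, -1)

REF = [-4 5 5 2 6; 0 5/4 -35/4 -11/2 -3/2; 0 0 -52 -149/5 -42/5; 0 0 0 -1329/260 659/130]

Forward elimination:
R2 <- R2 - (3/4)*R1:  [     0    5/4  -35/4  -11/2   -3/2 ]
R3 <- R3 - (1)*R1:  [  0  -7  -3   1   0 ]
R4 <- R4 - (-5/4)*R1:  [    0  13/4  41/4  -1/2  13/2 ]
R3 <- R3 - (-28/5)*R2:  [      0       0     -52  -149/5   -42/5 ]
R4 <- R4 - (13/5)*R2:  [    0     0    33  69/5  52/5 ]
R4 <- R4 - (-33/52)*R3:  [         0          0          0  -1329/260    659/130 ]
Row echelon form:
[ -4    5      5          2        6 ]
[  0  5/4  -35/4      -11/2     -3/2 ]
[  0    0    -52     -149/5    -42/5 ]
[  0    0      0  -1329/260  659/130 ]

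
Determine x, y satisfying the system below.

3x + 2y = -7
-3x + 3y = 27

(-5, 4)

Forward elimination on [A|b]:
R2 <- R2 - (-1)*R1:  [  0   5  20 ]
Row echelon form:
[ 3  2  |  -7 ]
[ 0  5  |  20 ]
Back-substitution:
y = (20) / 5 = 4
x = (-7 - (2)*(4)) / 3 = -5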